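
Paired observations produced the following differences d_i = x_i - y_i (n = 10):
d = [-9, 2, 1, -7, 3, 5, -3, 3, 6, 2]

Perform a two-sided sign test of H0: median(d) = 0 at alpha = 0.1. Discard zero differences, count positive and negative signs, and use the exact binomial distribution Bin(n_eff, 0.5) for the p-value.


Step 1: Discard zero differences. Original n = 10; n_eff = number of nonzero differences = 10.
Nonzero differences (with sign): -9, +2, +1, -7, +3, +5, -3, +3, +6, +2
Step 2: Count signs: positive = 7, negative = 3.
Step 3: Under H0: P(positive) = 0.5, so the number of positives S ~ Bin(10, 0.5).
Step 4: Two-sided exact p-value = sum of Bin(10,0.5) probabilities at or below the observed probability = 0.343750.
Step 5: alpha = 0.1. fail to reject H0.

n_eff = 10, pos = 7, neg = 3, p = 0.343750, fail to reject H0.


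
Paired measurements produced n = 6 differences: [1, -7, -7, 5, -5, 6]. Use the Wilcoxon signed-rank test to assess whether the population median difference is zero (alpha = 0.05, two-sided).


Step 1: Drop any zero differences (none here) and take |d_i|.
|d| = [1, 7, 7, 5, 5, 6]
Step 2: Midrank |d_i| (ties get averaged ranks).
ranks: |1|->1, |7|->5.5, |7|->5.5, |5|->2.5, |5|->2.5, |6|->4
Step 3: Attach original signs; sum ranks with positive sign and with negative sign.
W+ = 1 + 2.5 + 4 = 7.5
W- = 5.5 + 5.5 + 2.5 = 13.5
(Check: W+ + W- = 21 should equal n(n+1)/2 = 21.)
Step 4: Test statistic W = min(W+, W-) = 7.5.
Step 5: Ties in |d|, so use the tie-corrected normal approximation.
        E[W] = n(n+1)/4 = 6*7/4 = 10.5.
        Tie groups: |d|=5 (t=2), |d|=7 (t=2); sum(t^3 - t) = 12.
        Var[W] = n(n+1)(2n+1)/24 - sum(t^3-t)/48 = 546/24 - 12/48 = 22.5.
        z = (W - E[W]) / sqrt(Var[W]) = (7.5 - 10.5) / 4.7434 = -0.6325.
        Two-sided p = 2*Phi(z) = 0.527089.
Step 6: alpha = 0.05. fail to reject H0.

W+ = 7.5, W- = 13.5, W = min = 7.5, p = 0.527089, fail to reject H0.


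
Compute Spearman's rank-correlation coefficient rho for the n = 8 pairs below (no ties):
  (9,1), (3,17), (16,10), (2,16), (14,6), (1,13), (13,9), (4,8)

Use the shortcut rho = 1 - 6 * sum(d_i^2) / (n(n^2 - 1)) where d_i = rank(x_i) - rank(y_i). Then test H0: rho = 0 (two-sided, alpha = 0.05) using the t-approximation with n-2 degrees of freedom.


Step 1: Rank x and y separately (midranks; no ties here).
rank(x): 9->5, 3->3, 16->8, 2->2, 14->7, 1->1, 13->6, 4->4
rank(y): 1->1, 17->8, 10->5, 16->7, 6->2, 13->6, 9->4, 8->3
Step 2: d_i = R_x(i) - R_y(i); compute d_i^2.
  (5-1)^2=16, (3-8)^2=25, (8-5)^2=9, (2-7)^2=25, (7-2)^2=25, (1-6)^2=25, (6-4)^2=4, (4-3)^2=1
sum(d^2) = 130.
Step 3: rho = 1 - 6*130 / (8*(8^2 - 1)) = 1 - 780/504 = -0.547619.
Step 4: Under H0, t = rho * sqrt((n-2)/(1-rho^2)) = -1.6031 ~ t(6).
Step 5: Two-sided p-value from the t-distribution with 6 df = 0.160026.
Step 6: alpha = 0.05. fail to reject H0.

rho = -0.5476, p = 0.160026, fail to reject H0 at alpha = 0.05.


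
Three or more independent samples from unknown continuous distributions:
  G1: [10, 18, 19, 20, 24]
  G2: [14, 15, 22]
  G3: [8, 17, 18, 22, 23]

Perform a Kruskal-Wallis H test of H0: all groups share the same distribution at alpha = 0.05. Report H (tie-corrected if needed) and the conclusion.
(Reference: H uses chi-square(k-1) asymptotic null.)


Step 1: Combine all N = 13 observations and assign midranks.
sorted (value, group, rank): (8,G3,1), (10,G1,2), (14,G2,3), (15,G2,4), (17,G3,5), (18,G1,6.5), (18,G3,6.5), (19,G1,8), (20,G1,9), (22,G2,10.5), (22,G3,10.5), (23,G3,12), (24,G1,13)
Step 2: Sum ranks within each group.
R_1 = 38.5 (n_1 = 5)
R_2 = 17.5 (n_2 = 3)
R_3 = 35 (n_3 = 5)
Step 3: H = 12/(N(N+1)) * sum(R_i^2/n_i) - 3(N+1)
     = 12/(13*14) * (38.5^2/5 + 17.5^2/3 + 35^2/5) - 3*14
     = 0.065934 * 643.533 - 42
     = 0.430769.
Step 4: Ties present; correction factor C = 1 - 12/(13^3 - 13) = 0.994505. Corrected H = 0.430769 / 0.994505 = 0.433149.
Step 5: Under H0, H ~ chi^2(2); p-value = 0.805272.
Step 6: alpha = 0.05. fail to reject H0.

H = 0.4331, df = 2, p = 0.805272, fail to reject H0.


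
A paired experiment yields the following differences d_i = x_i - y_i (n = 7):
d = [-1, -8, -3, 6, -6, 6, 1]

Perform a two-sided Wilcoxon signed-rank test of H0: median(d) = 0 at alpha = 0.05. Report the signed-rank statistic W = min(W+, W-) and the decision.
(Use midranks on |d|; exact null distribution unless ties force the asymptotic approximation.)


Step 1: Drop any zero differences (none here) and take |d_i|.
|d| = [1, 8, 3, 6, 6, 6, 1]
Step 2: Midrank |d_i| (ties get averaged ranks).
ranks: |1|->1.5, |8|->7, |3|->3, |6|->5, |6|->5, |6|->5, |1|->1.5
Step 3: Attach original signs; sum ranks with positive sign and with negative sign.
W+ = 5 + 5 + 1.5 = 11.5
W- = 1.5 + 7 + 3 + 5 = 16.5
(Check: W+ + W- = 28 should equal n(n+1)/2 = 28.)
Step 4: Test statistic W = min(W+, W-) = 11.5.
Step 5: Ties in |d|, so use the tie-corrected normal approximation.
        E[W] = n(n+1)/4 = 7*8/4 = 14.
        Tie groups: |d|=1 (t=2), |d|=6 (t=3); sum(t^3 - t) = 30.
        Var[W] = n(n+1)(2n+1)/24 - sum(t^3-t)/48 = 840/24 - 30/48 = 34.375.
        z = (W - E[W]) / sqrt(Var[W]) = (11.5 - 14) / 5.8630 = -0.4264.
        Two-sided p = 2*Phi(z) = 0.669815.
Step 6: alpha = 0.05. fail to reject H0.

W+ = 11.5, W- = 16.5, W = min = 11.5, p = 0.669815, fail to reject H0.


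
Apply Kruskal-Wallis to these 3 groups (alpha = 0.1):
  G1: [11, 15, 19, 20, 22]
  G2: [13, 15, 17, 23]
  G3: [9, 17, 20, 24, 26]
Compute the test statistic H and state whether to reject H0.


Step 1: Combine all N = 14 observations and assign midranks.
sorted (value, group, rank): (9,G3,1), (11,G1,2), (13,G2,3), (15,G1,4.5), (15,G2,4.5), (17,G2,6.5), (17,G3,6.5), (19,G1,8), (20,G1,9.5), (20,G3,9.5), (22,G1,11), (23,G2,12), (24,G3,13), (26,G3,14)
Step 2: Sum ranks within each group.
R_1 = 35 (n_1 = 5)
R_2 = 26 (n_2 = 4)
R_3 = 44 (n_3 = 5)
Step 3: H = 12/(N(N+1)) * sum(R_i^2/n_i) - 3(N+1)
     = 12/(14*15) * (35^2/5 + 26^2/4 + 44^2/5) - 3*15
     = 0.057143 * 801.2 - 45
     = 0.782857.
Step 4: Ties present; correction factor C = 1 - 18/(14^3 - 14) = 0.993407. Corrected H = 0.782857 / 0.993407 = 0.788053.
Step 5: Under H0, H ~ chi^2(2); p-value = 0.674336.
Step 6: alpha = 0.1. fail to reject H0.

H = 0.7881, df = 2, p = 0.674336, fail to reject H0.


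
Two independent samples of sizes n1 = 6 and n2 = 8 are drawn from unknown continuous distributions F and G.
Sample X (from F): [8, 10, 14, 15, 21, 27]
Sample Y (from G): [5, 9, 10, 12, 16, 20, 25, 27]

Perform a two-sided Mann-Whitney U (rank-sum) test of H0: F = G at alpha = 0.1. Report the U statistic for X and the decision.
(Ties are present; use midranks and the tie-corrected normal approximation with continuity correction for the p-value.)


Step 1: Combine and sort all 14 observations; assign midranks.
sorted (value, group): (5,Y), (8,X), (9,Y), (10,X), (10,Y), (12,Y), (14,X), (15,X), (16,Y), (20,Y), (21,X), (25,Y), (27,X), (27,Y)
ranks: 5->1, 8->2, 9->3, 10->4.5, 10->4.5, 12->6, 14->7, 15->8, 16->9, 20->10, 21->11, 25->12, 27->13.5, 27->13.5
Step 2: Rank sum for X: R1 = 2 + 4.5 + 7 + 8 + 11 + 13.5 = 46.
Step 3: U_X = R1 - n1(n1+1)/2 = 46 - 6*7/2 = 46 - 21 = 25.
       U_Y = n1*n2 - U_X = 48 - 25 = 23.
Step 4: Ties are present, so use the tie-corrected normal approximation (with continuity correction) for the p-value.
Step 5: p-value = 0.948419; compare to alpha = 0.1. fail to reject H0.

U_X = 25, p = 0.948419, fail to reject H0 at alpha = 0.1.


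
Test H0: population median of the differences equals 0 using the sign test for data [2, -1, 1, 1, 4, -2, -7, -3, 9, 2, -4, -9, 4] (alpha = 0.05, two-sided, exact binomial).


Step 1: Discard zero differences. Original n = 13; n_eff = number of nonzero differences = 13.
Nonzero differences (with sign): +2, -1, +1, +1, +4, -2, -7, -3, +9, +2, -4, -9, +4
Step 2: Count signs: positive = 7, negative = 6.
Step 3: Under H0: P(positive) = 0.5, so the number of positives S ~ Bin(13, 0.5).
Step 4: Two-sided exact p-value = sum of Bin(13,0.5) probabilities at or below the observed probability = 1.000000.
Step 5: alpha = 0.05. fail to reject H0.

n_eff = 13, pos = 7, neg = 6, p = 1.000000, fail to reject H0.


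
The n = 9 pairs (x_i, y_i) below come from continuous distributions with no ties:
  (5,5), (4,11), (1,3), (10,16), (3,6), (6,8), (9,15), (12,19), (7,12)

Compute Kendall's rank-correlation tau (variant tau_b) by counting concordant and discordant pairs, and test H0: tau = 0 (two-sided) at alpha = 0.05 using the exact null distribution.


Step 1: Enumerate the 36 unordered pairs (i,j) with i<j and classify each by sign(x_j-x_i) * sign(y_j-y_i).
  (1,2):dx=-1,dy=+6->D; (1,3):dx=-4,dy=-2->C; (1,4):dx=+5,dy=+11->C; (1,5):dx=-2,dy=+1->D
  (1,6):dx=+1,dy=+3->C; (1,7):dx=+4,dy=+10->C; (1,8):dx=+7,dy=+14->C; (1,9):dx=+2,dy=+7->C
  (2,3):dx=-3,dy=-8->C; (2,4):dx=+6,dy=+5->C; (2,5):dx=-1,dy=-5->C; (2,6):dx=+2,dy=-3->D
  (2,7):dx=+5,dy=+4->C; (2,8):dx=+8,dy=+8->C; (2,9):dx=+3,dy=+1->C; (3,4):dx=+9,dy=+13->C
  (3,5):dx=+2,dy=+3->C; (3,6):dx=+5,dy=+5->C; (3,7):dx=+8,dy=+12->C; (3,8):dx=+11,dy=+16->C
  (3,9):dx=+6,dy=+9->C; (4,5):dx=-7,dy=-10->C; (4,6):dx=-4,dy=-8->C; (4,7):dx=-1,dy=-1->C
  (4,8):dx=+2,dy=+3->C; (4,9):dx=-3,dy=-4->C; (5,6):dx=+3,dy=+2->C; (5,7):dx=+6,dy=+9->C
  (5,8):dx=+9,dy=+13->C; (5,9):dx=+4,dy=+6->C; (6,7):dx=+3,dy=+7->C; (6,8):dx=+6,dy=+11->C
  (6,9):dx=+1,dy=+4->C; (7,8):dx=+3,dy=+4->C; (7,9):dx=-2,dy=-3->C; (8,9):dx=-5,dy=-7->C
Step 2: C = 33, D = 3, total pairs = 36.
Step 3: tau = (C - D)/(n(n-1)/2) = (33 - 3)/36 = 0.833333.
Step 4: Exact two-sided p-value (enumerate n! = 362880 permutations of y under H0): p = 0.000854.
Step 5: alpha = 0.05. reject H0.

tau_b = 0.8333 (C=33, D=3), p = 0.000854, reject H0.


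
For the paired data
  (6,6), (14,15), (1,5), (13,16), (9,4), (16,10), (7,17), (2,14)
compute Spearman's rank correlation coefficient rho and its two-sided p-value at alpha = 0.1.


Step 1: Rank x and y separately (midranks; no ties here).
rank(x): 6->3, 14->7, 1->1, 13->6, 9->5, 16->8, 7->4, 2->2
rank(y): 6->3, 15->6, 5->2, 16->7, 4->1, 10->4, 17->8, 14->5
Step 2: d_i = R_x(i) - R_y(i); compute d_i^2.
  (3-3)^2=0, (7-6)^2=1, (1-2)^2=1, (6-7)^2=1, (5-1)^2=16, (8-4)^2=16, (4-8)^2=16, (2-5)^2=9
sum(d^2) = 60.
Step 3: rho = 1 - 6*60 / (8*(8^2 - 1)) = 1 - 360/504 = 0.285714.
Step 4: Under H0, t = rho * sqrt((n-2)/(1-rho^2)) = 0.7303 ~ t(6).
Step 5: Two-sided p-value from the t-distribution with 6 df = 0.492726.
Step 6: alpha = 0.1. fail to reject H0.

rho = 0.2857, p = 0.492726, fail to reject H0 at alpha = 0.1.


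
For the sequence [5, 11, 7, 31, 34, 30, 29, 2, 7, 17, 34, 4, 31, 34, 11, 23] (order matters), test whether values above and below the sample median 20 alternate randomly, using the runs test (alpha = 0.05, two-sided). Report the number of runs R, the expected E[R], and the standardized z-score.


Step 1: Compute median = 20; label A = above, B = below.
Labels in order: BBBAAAABBBABAABA  (n_A = 8, n_B = 8)
Step 2: Count runs R = 8.
Step 3: Under H0 (random ordering), E[R] = 2*n_A*n_B/(n_A+n_B) + 1 = 2*8*8/16 + 1 = 9.0000.
        Var[R] = 2*n_A*n_B*(2*n_A*n_B - n_A - n_B) / ((n_A+n_B)^2 * (n_A+n_B-1)) = 14336/3840 = 3.7333.
        SD[R] = 1.9322.
Step 4: Continuity-corrected z = (R + 0.5 - E[R]) / SD[R] = (8 + 0.5 - 9.0000) / 1.9322 = -0.2588.
Step 5: Two-sided p-value via normal approximation = 2*(1 - Phi(|z|)) = 0.795809.
Step 6: alpha = 0.05. fail to reject H0.

R = 8, z = -0.2588, p = 0.795809, fail to reject H0.


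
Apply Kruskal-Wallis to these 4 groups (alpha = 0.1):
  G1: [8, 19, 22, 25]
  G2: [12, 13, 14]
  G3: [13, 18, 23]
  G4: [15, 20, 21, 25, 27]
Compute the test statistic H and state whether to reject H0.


Step 1: Combine all N = 15 observations and assign midranks.
sorted (value, group, rank): (8,G1,1), (12,G2,2), (13,G2,3.5), (13,G3,3.5), (14,G2,5), (15,G4,6), (18,G3,7), (19,G1,8), (20,G4,9), (21,G4,10), (22,G1,11), (23,G3,12), (25,G1,13.5), (25,G4,13.5), (27,G4,15)
Step 2: Sum ranks within each group.
R_1 = 33.5 (n_1 = 4)
R_2 = 10.5 (n_2 = 3)
R_3 = 22.5 (n_3 = 3)
R_4 = 53.5 (n_4 = 5)
Step 3: H = 12/(N(N+1)) * sum(R_i^2/n_i) - 3(N+1)
     = 12/(15*16) * (33.5^2/4 + 10.5^2/3 + 22.5^2/3 + 53.5^2/5) - 3*16
     = 0.050000 * 1058.51 - 48
     = 4.925625.
Step 4: Ties present; correction factor C = 1 - 12/(15^3 - 15) = 0.996429. Corrected H = 4.925625 / 0.996429 = 4.943280.
Step 5: Under H0, H ~ chi^2(3); p-value = 0.175998.
Step 6: alpha = 0.1. fail to reject H0.

H = 4.9433, df = 3, p = 0.175998, fail to reject H0.


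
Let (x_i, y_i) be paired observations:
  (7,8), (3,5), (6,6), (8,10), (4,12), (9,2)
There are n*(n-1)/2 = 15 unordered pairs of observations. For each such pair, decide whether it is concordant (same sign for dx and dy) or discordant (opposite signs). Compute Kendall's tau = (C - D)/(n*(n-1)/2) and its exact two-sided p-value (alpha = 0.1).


Step 1: Enumerate the 15 unordered pairs (i,j) with i<j and classify each by sign(x_j-x_i) * sign(y_j-y_i).
  (1,2):dx=-4,dy=-3->C; (1,3):dx=-1,dy=-2->C; (1,4):dx=+1,dy=+2->C; (1,5):dx=-3,dy=+4->D
  (1,6):dx=+2,dy=-6->D; (2,3):dx=+3,dy=+1->C; (2,4):dx=+5,dy=+5->C; (2,5):dx=+1,dy=+7->C
  (2,6):dx=+6,dy=-3->D; (3,4):dx=+2,dy=+4->C; (3,5):dx=-2,dy=+6->D; (3,6):dx=+3,dy=-4->D
  (4,5):dx=-4,dy=+2->D; (4,6):dx=+1,dy=-8->D; (5,6):dx=+5,dy=-10->D
Step 2: C = 7, D = 8, total pairs = 15.
Step 3: tau = (C - D)/(n(n-1)/2) = (7 - 8)/15 = -0.066667.
Step 4: Exact two-sided p-value (enumerate n! = 720 permutations of y under H0): p = 1.000000.
Step 5: alpha = 0.1. fail to reject H0.

tau_b = -0.0667 (C=7, D=8), p = 1.000000, fail to reject H0.


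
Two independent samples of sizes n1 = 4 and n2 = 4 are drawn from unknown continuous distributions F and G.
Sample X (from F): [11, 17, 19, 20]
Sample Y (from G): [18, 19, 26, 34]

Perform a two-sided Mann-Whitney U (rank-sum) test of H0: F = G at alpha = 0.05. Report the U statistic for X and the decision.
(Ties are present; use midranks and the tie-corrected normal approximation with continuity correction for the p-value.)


Step 1: Combine and sort all 8 observations; assign midranks.
sorted (value, group): (11,X), (17,X), (18,Y), (19,X), (19,Y), (20,X), (26,Y), (34,Y)
ranks: 11->1, 17->2, 18->3, 19->4.5, 19->4.5, 20->6, 26->7, 34->8
Step 2: Rank sum for X: R1 = 1 + 2 + 4.5 + 6 = 13.5.
Step 3: U_X = R1 - n1(n1+1)/2 = 13.5 - 4*5/2 = 13.5 - 10 = 3.5.
       U_Y = n1*n2 - U_X = 16 - 3.5 = 12.5.
Step 4: Ties are present, so use the tie-corrected normal approximation (with continuity correction) for the p-value.
Step 5: p-value = 0.245383; compare to alpha = 0.05. fail to reject H0.

U_X = 3.5, p = 0.245383, fail to reject H0 at alpha = 0.05.


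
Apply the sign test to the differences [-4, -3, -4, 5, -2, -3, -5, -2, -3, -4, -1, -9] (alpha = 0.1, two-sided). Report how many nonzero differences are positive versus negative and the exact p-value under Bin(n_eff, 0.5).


Step 1: Discard zero differences. Original n = 12; n_eff = number of nonzero differences = 12.
Nonzero differences (with sign): -4, -3, -4, +5, -2, -3, -5, -2, -3, -4, -1, -9
Step 2: Count signs: positive = 1, negative = 11.
Step 3: Under H0: P(positive) = 0.5, so the number of positives S ~ Bin(12, 0.5).
Step 4: Two-sided exact p-value = sum of Bin(12,0.5) probabilities at or below the observed probability = 0.006348.
Step 5: alpha = 0.1. reject H0.

n_eff = 12, pos = 1, neg = 11, p = 0.006348, reject H0.


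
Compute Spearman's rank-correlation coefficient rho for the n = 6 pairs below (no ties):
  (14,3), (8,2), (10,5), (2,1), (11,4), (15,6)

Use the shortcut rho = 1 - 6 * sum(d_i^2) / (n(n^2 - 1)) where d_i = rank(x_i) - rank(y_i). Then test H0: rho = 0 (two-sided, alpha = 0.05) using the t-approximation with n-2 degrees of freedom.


Step 1: Rank x and y separately (midranks; no ties here).
rank(x): 14->5, 8->2, 10->3, 2->1, 11->4, 15->6
rank(y): 3->3, 2->2, 5->5, 1->1, 4->4, 6->6
Step 2: d_i = R_x(i) - R_y(i); compute d_i^2.
  (5-3)^2=4, (2-2)^2=0, (3-5)^2=4, (1-1)^2=0, (4-4)^2=0, (6-6)^2=0
sum(d^2) = 8.
Step 3: rho = 1 - 6*8 / (6*(6^2 - 1)) = 1 - 48/210 = 0.771429.
Step 4: Under H0, t = rho * sqrt((n-2)/(1-rho^2)) = 2.4247 ~ t(4).
Step 5: Two-sided p-value from the t-distribution with 4 df = 0.072397.
Step 6: alpha = 0.05. fail to reject H0.

rho = 0.7714, p = 0.072397, fail to reject H0 at alpha = 0.05.


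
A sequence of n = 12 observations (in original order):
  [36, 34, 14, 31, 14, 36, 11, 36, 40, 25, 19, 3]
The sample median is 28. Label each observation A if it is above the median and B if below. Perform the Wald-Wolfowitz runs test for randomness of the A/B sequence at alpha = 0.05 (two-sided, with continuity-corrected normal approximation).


Step 1: Compute median = 28; label A = above, B = below.
Labels in order: AABABABAABBB  (n_A = 6, n_B = 6)
Step 2: Count runs R = 8.
Step 3: Under H0 (random ordering), E[R] = 2*n_A*n_B/(n_A+n_B) + 1 = 2*6*6/12 + 1 = 7.0000.
        Var[R] = 2*n_A*n_B*(2*n_A*n_B - n_A - n_B) / ((n_A+n_B)^2 * (n_A+n_B-1)) = 4320/1584 = 2.7273.
        SD[R] = 1.6514.
Step 4: Continuity-corrected z = (R - 0.5 - E[R]) / SD[R] = (8 - 0.5 - 7.0000) / 1.6514 = 0.3028.
Step 5: Two-sided p-value via normal approximation = 2*(1 - Phi(|z|)) = 0.762069.
Step 6: alpha = 0.05. fail to reject H0.

R = 8, z = 0.3028, p = 0.762069, fail to reject H0.


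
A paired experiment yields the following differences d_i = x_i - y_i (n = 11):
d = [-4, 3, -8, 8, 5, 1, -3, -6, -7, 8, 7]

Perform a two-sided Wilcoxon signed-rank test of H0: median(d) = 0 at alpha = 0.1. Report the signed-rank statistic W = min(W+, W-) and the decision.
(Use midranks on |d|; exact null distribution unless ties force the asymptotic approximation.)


Step 1: Drop any zero differences (none here) and take |d_i|.
|d| = [4, 3, 8, 8, 5, 1, 3, 6, 7, 8, 7]
Step 2: Midrank |d_i| (ties get averaged ranks).
ranks: |4|->4, |3|->2.5, |8|->10, |8|->10, |5|->5, |1|->1, |3|->2.5, |6|->6, |7|->7.5, |8|->10, |7|->7.5
Step 3: Attach original signs; sum ranks with positive sign and with negative sign.
W+ = 2.5 + 10 + 5 + 1 + 10 + 7.5 = 36
W- = 4 + 10 + 2.5 + 6 + 7.5 = 30
(Check: W+ + W- = 66 should equal n(n+1)/2 = 66.)
Step 4: Test statistic W = min(W+, W-) = 30.
Step 5: Ties in |d|, so use the tie-corrected normal approximation.
        E[W] = n(n+1)/4 = 11*12/4 = 33.
        Tie groups: |d|=3 (t=2), |d|=7 (t=2), |d|=8 (t=3); sum(t^3 - t) = 36.
        Var[W] = n(n+1)(2n+1)/24 - sum(t^3-t)/48 = 3036/24 - 36/48 = 125.75.
        z = (W - E[W]) / sqrt(Var[W]) = (30 - 33) / 11.2138 = -0.2675.
        Two-sided p = 2*Phi(z) = 0.789064.
Step 6: alpha = 0.1. fail to reject H0.

W+ = 36, W- = 30, W = min = 30, p = 0.789064, fail to reject H0.


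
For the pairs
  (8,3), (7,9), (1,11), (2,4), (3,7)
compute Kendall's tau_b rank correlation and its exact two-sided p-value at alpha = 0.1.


Step 1: Enumerate the 10 unordered pairs (i,j) with i<j and classify each by sign(x_j-x_i) * sign(y_j-y_i).
  (1,2):dx=-1,dy=+6->D; (1,3):dx=-7,dy=+8->D; (1,4):dx=-6,dy=+1->D; (1,5):dx=-5,dy=+4->D
  (2,3):dx=-6,dy=+2->D; (2,4):dx=-5,dy=-5->C; (2,5):dx=-4,dy=-2->C; (3,4):dx=+1,dy=-7->D
  (3,5):dx=+2,dy=-4->D; (4,5):dx=+1,dy=+3->C
Step 2: C = 3, D = 7, total pairs = 10.
Step 3: tau = (C - D)/(n(n-1)/2) = (3 - 7)/10 = -0.400000.
Step 4: Exact two-sided p-value (enumerate n! = 120 permutations of y under H0): p = 0.483333.
Step 5: alpha = 0.1. fail to reject H0.

tau_b = -0.4000 (C=3, D=7), p = 0.483333, fail to reject H0.


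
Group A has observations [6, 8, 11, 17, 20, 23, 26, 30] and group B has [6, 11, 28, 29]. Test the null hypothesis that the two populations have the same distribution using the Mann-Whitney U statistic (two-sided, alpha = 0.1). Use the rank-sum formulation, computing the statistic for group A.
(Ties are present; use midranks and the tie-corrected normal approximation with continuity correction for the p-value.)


Step 1: Combine and sort all 12 observations; assign midranks.
sorted (value, group): (6,X), (6,Y), (8,X), (11,X), (11,Y), (17,X), (20,X), (23,X), (26,X), (28,Y), (29,Y), (30,X)
ranks: 6->1.5, 6->1.5, 8->3, 11->4.5, 11->4.5, 17->6, 20->7, 23->8, 26->9, 28->10, 29->11, 30->12
Step 2: Rank sum for X: R1 = 1.5 + 3 + 4.5 + 6 + 7 + 8 + 9 + 12 = 51.
Step 3: U_X = R1 - n1(n1+1)/2 = 51 - 8*9/2 = 51 - 36 = 15.
       U_Y = n1*n2 - U_X = 32 - 15 = 17.
Step 4: Ties are present, so use the tie-corrected normal approximation (with continuity correction) for the p-value.
Step 5: p-value = 0.932087; compare to alpha = 0.1. fail to reject H0.

U_X = 15, p = 0.932087, fail to reject H0 at alpha = 0.1.


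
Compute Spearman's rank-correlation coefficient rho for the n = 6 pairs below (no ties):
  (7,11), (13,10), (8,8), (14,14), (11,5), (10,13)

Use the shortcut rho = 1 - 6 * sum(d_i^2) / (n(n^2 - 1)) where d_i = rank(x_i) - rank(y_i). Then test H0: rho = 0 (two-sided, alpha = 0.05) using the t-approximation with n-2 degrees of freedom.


Step 1: Rank x and y separately (midranks; no ties here).
rank(x): 7->1, 13->5, 8->2, 14->6, 11->4, 10->3
rank(y): 11->4, 10->3, 8->2, 14->6, 5->1, 13->5
Step 2: d_i = R_x(i) - R_y(i); compute d_i^2.
  (1-4)^2=9, (5-3)^2=4, (2-2)^2=0, (6-6)^2=0, (4-1)^2=9, (3-5)^2=4
sum(d^2) = 26.
Step 3: rho = 1 - 6*26 / (6*(6^2 - 1)) = 1 - 156/210 = 0.257143.
Step 4: Under H0, t = rho * sqrt((n-2)/(1-rho^2)) = 0.5322 ~ t(4).
Step 5: Two-sided p-value from the t-distribution with 4 df = 0.622787.
Step 6: alpha = 0.05. fail to reject H0.

rho = 0.2571, p = 0.622787, fail to reject H0 at alpha = 0.05.


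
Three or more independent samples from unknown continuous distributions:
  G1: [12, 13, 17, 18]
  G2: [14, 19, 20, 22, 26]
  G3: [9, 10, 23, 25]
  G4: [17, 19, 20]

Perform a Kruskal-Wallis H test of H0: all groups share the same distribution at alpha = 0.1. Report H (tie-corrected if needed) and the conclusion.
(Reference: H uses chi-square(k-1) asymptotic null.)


Step 1: Combine all N = 16 observations and assign midranks.
sorted (value, group, rank): (9,G3,1), (10,G3,2), (12,G1,3), (13,G1,4), (14,G2,5), (17,G1,6.5), (17,G4,6.5), (18,G1,8), (19,G2,9.5), (19,G4,9.5), (20,G2,11.5), (20,G4,11.5), (22,G2,13), (23,G3,14), (25,G3,15), (26,G2,16)
Step 2: Sum ranks within each group.
R_1 = 21.5 (n_1 = 4)
R_2 = 55 (n_2 = 5)
R_3 = 32 (n_3 = 4)
R_4 = 27.5 (n_4 = 3)
Step 3: H = 12/(N(N+1)) * sum(R_i^2/n_i) - 3(N+1)
     = 12/(16*17) * (21.5^2/4 + 55^2/5 + 32^2/4 + 27.5^2/3) - 3*17
     = 0.044118 * 1228.65 - 51
     = 3.204963.
Step 4: Ties present; correction factor C = 1 - 18/(16^3 - 16) = 0.995588. Corrected H = 3.204963 / 0.995588 = 3.219165.
Step 5: Under H0, H ~ chi^2(3); p-value = 0.359053.
Step 6: alpha = 0.1. fail to reject H0.

H = 3.2192, df = 3, p = 0.359053, fail to reject H0.


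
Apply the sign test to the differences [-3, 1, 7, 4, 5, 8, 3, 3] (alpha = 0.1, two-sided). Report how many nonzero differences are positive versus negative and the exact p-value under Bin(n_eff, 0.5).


Step 1: Discard zero differences. Original n = 8; n_eff = number of nonzero differences = 8.
Nonzero differences (with sign): -3, +1, +7, +4, +5, +8, +3, +3
Step 2: Count signs: positive = 7, negative = 1.
Step 3: Under H0: P(positive) = 0.5, so the number of positives S ~ Bin(8, 0.5).
Step 4: Two-sided exact p-value = sum of Bin(8,0.5) probabilities at or below the observed probability = 0.070312.
Step 5: alpha = 0.1. reject H0.

n_eff = 8, pos = 7, neg = 1, p = 0.070312, reject H0.


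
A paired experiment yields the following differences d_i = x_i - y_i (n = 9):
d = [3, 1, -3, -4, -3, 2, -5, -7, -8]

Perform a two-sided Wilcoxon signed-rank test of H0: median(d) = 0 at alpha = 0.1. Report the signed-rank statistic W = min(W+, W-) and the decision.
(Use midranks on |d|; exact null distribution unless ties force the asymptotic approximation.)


Step 1: Drop any zero differences (none here) and take |d_i|.
|d| = [3, 1, 3, 4, 3, 2, 5, 7, 8]
Step 2: Midrank |d_i| (ties get averaged ranks).
ranks: |3|->4, |1|->1, |3|->4, |4|->6, |3|->4, |2|->2, |5|->7, |7|->8, |8|->9
Step 3: Attach original signs; sum ranks with positive sign and with negative sign.
W+ = 4 + 1 + 2 = 7
W- = 4 + 6 + 4 + 7 + 8 + 9 = 38
(Check: W+ + W- = 45 should equal n(n+1)/2 = 45.)
Step 4: Test statistic W = min(W+, W-) = 7.
Step 5: Ties in |d|, so use the tie-corrected normal approximation.
        E[W] = n(n+1)/4 = 9*10/4 = 22.5.
        Tie groups: |d|=3 (t=3); sum(t^3 - t) = 24.
        Var[W] = n(n+1)(2n+1)/24 - sum(t^3-t)/48 = 1710/24 - 24/48 = 70.75.
        z = (W - E[W]) / sqrt(Var[W]) = (7 - 22.5) / 8.4113 = -1.8428.
        Two-sided p = 2*Phi(z) = 0.065364.
Step 6: alpha = 0.1. reject H0.

W+ = 7, W- = 38, W = min = 7, p = 0.065364, reject H0.


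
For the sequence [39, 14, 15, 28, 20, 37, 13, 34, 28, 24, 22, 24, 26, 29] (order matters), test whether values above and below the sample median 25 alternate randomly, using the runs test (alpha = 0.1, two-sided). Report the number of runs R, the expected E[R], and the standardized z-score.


Step 1: Compute median = 25; label A = above, B = below.
Labels in order: ABBABABAABBBAA  (n_A = 7, n_B = 7)
Step 2: Count runs R = 9.
Step 3: Under H0 (random ordering), E[R] = 2*n_A*n_B/(n_A+n_B) + 1 = 2*7*7/14 + 1 = 8.0000.
        Var[R] = 2*n_A*n_B*(2*n_A*n_B - n_A - n_B) / ((n_A+n_B)^2 * (n_A+n_B-1)) = 8232/2548 = 3.2308.
        SD[R] = 1.7974.
Step 4: Continuity-corrected z = (R - 0.5 - E[R]) / SD[R] = (9 - 0.5 - 8.0000) / 1.7974 = 0.2782.
Step 5: Two-sided p-value via normal approximation = 2*(1 - Phi(|z|)) = 0.780879.
Step 6: alpha = 0.1. fail to reject H0.

R = 9, z = 0.2782, p = 0.780879, fail to reject H0.


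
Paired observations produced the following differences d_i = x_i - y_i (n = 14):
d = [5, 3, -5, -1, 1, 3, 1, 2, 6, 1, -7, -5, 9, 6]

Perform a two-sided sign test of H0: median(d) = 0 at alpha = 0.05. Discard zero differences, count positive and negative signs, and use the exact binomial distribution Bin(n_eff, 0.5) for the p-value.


Step 1: Discard zero differences. Original n = 14; n_eff = number of nonzero differences = 14.
Nonzero differences (with sign): +5, +3, -5, -1, +1, +3, +1, +2, +6, +1, -7, -5, +9, +6
Step 2: Count signs: positive = 10, negative = 4.
Step 3: Under H0: P(positive) = 0.5, so the number of positives S ~ Bin(14, 0.5).
Step 4: Two-sided exact p-value = sum of Bin(14,0.5) probabilities at or below the observed probability = 0.179565.
Step 5: alpha = 0.05. fail to reject H0.

n_eff = 14, pos = 10, neg = 4, p = 0.179565, fail to reject H0.


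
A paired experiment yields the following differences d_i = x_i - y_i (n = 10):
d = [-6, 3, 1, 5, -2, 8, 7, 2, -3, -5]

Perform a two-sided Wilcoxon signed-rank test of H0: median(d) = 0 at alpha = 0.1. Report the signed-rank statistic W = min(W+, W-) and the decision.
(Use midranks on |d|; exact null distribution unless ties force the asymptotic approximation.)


Step 1: Drop any zero differences (none here) and take |d_i|.
|d| = [6, 3, 1, 5, 2, 8, 7, 2, 3, 5]
Step 2: Midrank |d_i| (ties get averaged ranks).
ranks: |6|->8, |3|->4.5, |1|->1, |5|->6.5, |2|->2.5, |8|->10, |7|->9, |2|->2.5, |3|->4.5, |5|->6.5
Step 3: Attach original signs; sum ranks with positive sign and with negative sign.
W+ = 4.5 + 1 + 6.5 + 10 + 9 + 2.5 = 33.5
W- = 8 + 2.5 + 4.5 + 6.5 = 21.5
(Check: W+ + W- = 55 should equal n(n+1)/2 = 55.)
Step 4: Test statistic W = min(W+, W-) = 21.5.
Step 5: Ties in |d|, so use the tie-corrected normal approximation.
        E[W] = n(n+1)/4 = 10*11/4 = 27.5.
        Tie groups: |d|=2 (t=2), |d|=3 (t=2), |d|=5 (t=2); sum(t^3 - t) = 18.
        Var[W] = n(n+1)(2n+1)/24 - sum(t^3-t)/48 = 2310/24 - 18/48 = 95.875.
        z = (W - E[W]) / sqrt(Var[W]) = (21.5 - 27.5) / 9.7916 = -0.6128.
        Two-sided p = 2*Phi(z) = 0.540027.
Step 6: alpha = 0.1. fail to reject H0.

W+ = 33.5, W- = 21.5, W = min = 21.5, p = 0.540027, fail to reject H0.


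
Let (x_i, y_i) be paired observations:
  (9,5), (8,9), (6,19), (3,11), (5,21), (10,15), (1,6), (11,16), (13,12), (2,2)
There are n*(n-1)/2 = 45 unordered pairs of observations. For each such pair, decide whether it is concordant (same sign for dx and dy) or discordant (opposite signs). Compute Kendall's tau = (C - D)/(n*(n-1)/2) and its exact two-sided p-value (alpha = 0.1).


Step 1: Enumerate the 45 unordered pairs (i,j) with i<j and classify each by sign(x_j-x_i) * sign(y_j-y_i).
  (1,2):dx=-1,dy=+4->D; (1,3):dx=-3,dy=+14->D; (1,4):dx=-6,dy=+6->D; (1,5):dx=-4,dy=+16->D
  (1,6):dx=+1,dy=+10->C; (1,7):dx=-8,dy=+1->D; (1,8):dx=+2,dy=+11->C; (1,9):dx=+4,dy=+7->C
  (1,10):dx=-7,dy=-3->C; (2,3):dx=-2,dy=+10->D; (2,4):dx=-5,dy=+2->D; (2,5):dx=-3,dy=+12->D
  (2,6):dx=+2,dy=+6->C; (2,7):dx=-7,dy=-3->C; (2,8):dx=+3,dy=+7->C; (2,9):dx=+5,dy=+3->C
  (2,10):dx=-6,dy=-7->C; (3,4):dx=-3,dy=-8->C; (3,5):dx=-1,dy=+2->D; (3,6):dx=+4,dy=-4->D
  (3,7):dx=-5,dy=-13->C; (3,8):dx=+5,dy=-3->D; (3,9):dx=+7,dy=-7->D; (3,10):dx=-4,dy=-17->C
  (4,5):dx=+2,dy=+10->C; (4,6):dx=+7,dy=+4->C; (4,7):dx=-2,dy=-5->C; (4,8):dx=+8,dy=+5->C
  (4,9):dx=+10,dy=+1->C; (4,10):dx=-1,dy=-9->C; (5,6):dx=+5,dy=-6->D; (5,7):dx=-4,dy=-15->C
  (5,8):dx=+6,dy=-5->D; (5,9):dx=+8,dy=-9->D; (5,10):dx=-3,dy=-19->C; (6,7):dx=-9,dy=-9->C
  (6,8):dx=+1,dy=+1->C; (6,9):dx=+3,dy=-3->D; (6,10):dx=-8,dy=-13->C; (7,8):dx=+10,dy=+10->C
  (7,9):dx=+12,dy=+6->C; (7,10):dx=+1,dy=-4->D; (8,9):dx=+2,dy=-4->D; (8,10):dx=-9,dy=-14->C
  (9,10):dx=-11,dy=-10->C
Step 2: C = 27, D = 18, total pairs = 45.
Step 3: tau = (C - D)/(n(n-1)/2) = (27 - 18)/45 = 0.200000.
Step 4: Exact two-sided p-value (enumerate n! = 3628800 permutations of y under H0): p = 0.484313.
Step 5: alpha = 0.1. fail to reject H0.

tau_b = 0.2000 (C=27, D=18), p = 0.484313, fail to reject H0.


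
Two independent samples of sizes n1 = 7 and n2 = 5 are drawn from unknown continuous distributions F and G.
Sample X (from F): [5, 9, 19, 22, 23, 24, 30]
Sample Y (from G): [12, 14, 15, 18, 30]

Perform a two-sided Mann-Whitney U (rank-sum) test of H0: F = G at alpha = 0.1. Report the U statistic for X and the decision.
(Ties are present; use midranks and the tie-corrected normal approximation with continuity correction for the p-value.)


Step 1: Combine and sort all 12 observations; assign midranks.
sorted (value, group): (5,X), (9,X), (12,Y), (14,Y), (15,Y), (18,Y), (19,X), (22,X), (23,X), (24,X), (30,X), (30,Y)
ranks: 5->1, 9->2, 12->3, 14->4, 15->5, 18->6, 19->7, 22->8, 23->9, 24->10, 30->11.5, 30->11.5
Step 2: Rank sum for X: R1 = 1 + 2 + 7 + 8 + 9 + 10 + 11.5 = 48.5.
Step 3: U_X = R1 - n1(n1+1)/2 = 48.5 - 7*8/2 = 48.5 - 28 = 20.5.
       U_Y = n1*n2 - U_X = 35 - 20.5 = 14.5.
Step 4: Ties are present, so use the tie-corrected normal approximation (with continuity correction) for the p-value.
Step 5: p-value = 0.684221; compare to alpha = 0.1. fail to reject H0.

U_X = 20.5, p = 0.684221, fail to reject H0 at alpha = 0.1.


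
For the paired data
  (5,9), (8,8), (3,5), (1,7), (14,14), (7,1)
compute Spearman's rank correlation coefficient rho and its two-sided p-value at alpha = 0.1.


Step 1: Rank x and y separately (midranks; no ties here).
rank(x): 5->3, 8->5, 3->2, 1->1, 14->6, 7->4
rank(y): 9->5, 8->4, 5->2, 7->3, 14->6, 1->1
Step 2: d_i = R_x(i) - R_y(i); compute d_i^2.
  (3-5)^2=4, (5-4)^2=1, (2-2)^2=0, (1-3)^2=4, (6-6)^2=0, (4-1)^2=9
sum(d^2) = 18.
Step 3: rho = 1 - 6*18 / (6*(6^2 - 1)) = 1 - 108/210 = 0.485714.
Step 4: Under H0, t = rho * sqrt((n-2)/(1-rho^2)) = 1.1113 ~ t(4).
Step 5: Two-sided p-value from the t-distribution with 4 df = 0.328723.
Step 6: alpha = 0.1. fail to reject H0.

rho = 0.4857, p = 0.328723, fail to reject H0 at alpha = 0.1.


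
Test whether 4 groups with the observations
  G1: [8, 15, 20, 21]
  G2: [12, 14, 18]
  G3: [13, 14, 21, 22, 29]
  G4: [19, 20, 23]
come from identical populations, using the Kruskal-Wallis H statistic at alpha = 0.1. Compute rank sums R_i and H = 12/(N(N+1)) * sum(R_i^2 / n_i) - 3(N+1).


Step 1: Combine all N = 15 observations and assign midranks.
sorted (value, group, rank): (8,G1,1), (12,G2,2), (13,G3,3), (14,G2,4.5), (14,G3,4.5), (15,G1,6), (18,G2,7), (19,G4,8), (20,G1,9.5), (20,G4,9.5), (21,G1,11.5), (21,G3,11.5), (22,G3,13), (23,G4,14), (29,G3,15)
Step 2: Sum ranks within each group.
R_1 = 28 (n_1 = 4)
R_2 = 13.5 (n_2 = 3)
R_3 = 47 (n_3 = 5)
R_4 = 31.5 (n_4 = 3)
Step 3: H = 12/(N(N+1)) * sum(R_i^2/n_i) - 3(N+1)
     = 12/(15*16) * (28^2/4 + 13.5^2/3 + 47^2/5 + 31.5^2/3) - 3*16
     = 0.050000 * 1029.3 - 48
     = 3.465000.
Step 4: Ties present; correction factor C = 1 - 18/(15^3 - 15) = 0.994643. Corrected H = 3.465000 / 0.994643 = 3.483662.
Step 5: Under H0, H ~ chi^2(3); p-value = 0.322887.
Step 6: alpha = 0.1. fail to reject H0.

H = 3.4837, df = 3, p = 0.322887, fail to reject H0.


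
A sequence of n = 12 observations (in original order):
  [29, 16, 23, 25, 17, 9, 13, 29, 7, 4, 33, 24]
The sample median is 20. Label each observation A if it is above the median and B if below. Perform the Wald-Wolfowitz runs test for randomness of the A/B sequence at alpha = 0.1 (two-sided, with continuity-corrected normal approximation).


Step 1: Compute median = 20; label A = above, B = below.
Labels in order: ABAABBBABBAA  (n_A = 6, n_B = 6)
Step 2: Count runs R = 7.
Step 3: Under H0 (random ordering), E[R] = 2*n_A*n_B/(n_A+n_B) + 1 = 2*6*6/12 + 1 = 7.0000.
        Var[R] = 2*n_A*n_B*(2*n_A*n_B - n_A - n_B) / ((n_A+n_B)^2 * (n_A+n_B-1)) = 4320/1584 = 2.7273.
        SD[R] = 1.6514.
Step 4: R = E[R], so z = 0 with no continuity correction.
Step 5: Two-sided p-value via normal approximation = 2*(1 - Phi(|z|)) = 1.000000.
Step 6: alpha = 0.1. fail to reject H0.

R = 7, z = 0.0000, p = 1.000000, fail to reject H0.


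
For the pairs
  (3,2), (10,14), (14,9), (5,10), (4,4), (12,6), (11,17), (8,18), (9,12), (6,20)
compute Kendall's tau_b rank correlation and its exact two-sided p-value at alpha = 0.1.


Step 1: Enumerate the 45 unordered pairs (i,j) with i<j and classify each by sign(x_j-x_i) * sign(y_j-y_i).
  (1,2):dx=+7,dy=+12->C; (1,3):dx=+11,dy=+7->C; (1,4):dx=+2,dy=+8->C; (1,5):dx=+1,dy=+2->C
  (1,6):dx=+9,dy=+4->C; (1,7):dx=+8,dy=+15->C; (1,8):dx=+5,dy=+16->C; (1,9):dx=+6,dy=+10->C
  (1,10):dx=+3,dy=+18->C; (2,3):dx=+4,dy=-5->D; (2,4):dx=-5,dy=-4->C; (2,5):dx=-6,dy=-10->C
  (2,6):dx=+2,dy=-8->D; (2,7):dx=+1,dy=+3->C; (2,8):dx=-2,dy=+4->D; (2,9):dx=-1,dy=-2->C
  (2,10):dx=-4,dy=+6->D; (3,4):dx=-9,dy=+1->D; (3,5):dx=-10,dy=-5->C; (3,6):dx=-2,dy=-3->C
  (3,7):dx=-3,dy=+8->D; (3,8):dx=-6,dy=+9->D; (3,9):dx=-5,dy=+3->D; (3,10):dx=-8,dy=+11->D
  (4,5):dx=-1,dy=-6->C; (4,6):dx=+7,dy=-4->D; (4,7):dx=+6,dy=+7->C; (4,8):dx=+3,dy=+8->C
  (4,9):dx=+4,dy=+2->C; (4,10):dx=+1,dy=+10->C; (5,6):dx=+8,dy=+2->C; (5,7):dx=+7,dy=+13->C
  (5,8):dx=+4,dy=+14->C; (5,9):dx=+5,dy=+8->C; (5,10):dx=+2,dy=+16->C; (6,7):dx=-1,dy=+11->D
  (6,8):dx=-4,dy=+12->D; (6,9):dx=-3,dy=+6->D; (6,10):dx=-6,dy=+14->D; (7,8):dx=-3,dy=+1->D
  (7,9):dx=-2,dy=-5->C; (7,10):dx=-5,dy=+3->D; (8,9):dx=+1,dy=-6->D; (8,10):dx=-2,dy=+2->D
  (9,10):dx=-3,dy=+8->D
Step 2: C = 26, D = 19, total pairs = 45.
Step 3: tau = (C - D)/(n(n-1)/2) = (26 - 19)/45 = 0.155556.
Step 4: Exact two-sided p-value (enumerate n! = 3628800 permutations of y under H0): p = 0.600654.
Step 5: alpha = 0.1. fail to reject H0.

tau_b = 0.1556 (C=26, D=19), p = 0.600654, fail to reject H0.


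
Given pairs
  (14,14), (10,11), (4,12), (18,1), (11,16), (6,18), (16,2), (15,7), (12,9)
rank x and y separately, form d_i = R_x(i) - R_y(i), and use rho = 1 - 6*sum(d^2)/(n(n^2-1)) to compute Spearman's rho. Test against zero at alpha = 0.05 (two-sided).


Step 1: Rank x and y separately (midranks; no ties here).
rank(x): 14->6, 10->3, 4->1, 18->9, 11->4, 6->2, 16->8, 15->7, 12->5
rank(y): 14->7, 11->5, 12->6, 1->1, 16->8, 18->9, 2->2, 7->3, 9->4
Step 2: d_i = R_x(i) - R_y(i); compute d_i^2.
  (6-7)^2=1, (3-5)^2=4, (1-6)^2=25, (9-1)^2=64, (4-8)^2=16, (2-9)^2=49, (8-2)^2=36, (7-3)^2=16, (5-4)^2=1
sum(d^2) = 212.
Step 3: rho = 1 - 6*212 / (9*(9^2 - 1)) = 1 - 1272/720 = -0.766667.
Step 4: Under H0, t = rho * sqrt((n-2)/(1-rho^2)) = -3.1593 ~ t(7).
Step 5: Two-sided p-value from the t-distribution with 7 df = 0.015944.
Step 6: alpha = 0.05. reject H0.

rho = -0.7667, p = 0.015944, reject H0 at alpha = 0.05.


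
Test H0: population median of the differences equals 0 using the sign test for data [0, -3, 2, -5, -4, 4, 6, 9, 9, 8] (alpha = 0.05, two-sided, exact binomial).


Step 1: Discard zero differences. Original n = 10; n_eff = number of nonzero differences = 9.
Nonzero differences (with sign): -3, +2, -5, -4, +4, +6, +9, +9, +8
Step 2: Count signs: positive = 6, negative = 3.
Step 3: Under H0: P(positive) = 0.5, so the number of positives S ~ Bin(9, 0.5).
Step 4: Two-sided exact p-value = sum of Bin(9,0.5) probabilities at or below the observed probability = 0.507812.
Step 5: alpha = 0.05. fail to reject H0.

n_eff = 9, pos = 6, neg = 3, p = 0.507812, fail to reject H0.


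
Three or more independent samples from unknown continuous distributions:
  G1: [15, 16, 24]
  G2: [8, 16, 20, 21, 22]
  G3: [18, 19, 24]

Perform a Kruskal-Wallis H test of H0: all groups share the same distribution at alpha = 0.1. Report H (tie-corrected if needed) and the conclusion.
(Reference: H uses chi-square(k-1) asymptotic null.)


Step 1: Combine all N = 11 observations and assign midranks.
sorted (value, group, rank): (8,G2,1), (15,G1,2), (16,G1,3.5), (16,G2,3.5), (18,G3,5), (19,G3,6), (20,G2,7), (21,G2,8), (22,G2,9), (24,G1,10.5), (24,G3,10.5)
Step 2: Sum ranks within each group.
R_1 = 16 (n_1 = 3)
R_2 = 28.5 (n_2 = 5)
R_3 = 21.5 (n_3 = 3)
Step 3: H = 12/(N(N+1)) * sum(R_i^2/n_i) - 3(N+1)
     = 12/(11*12) * (16^2/3 + 28.5^2/5 + 21.5^2/3) - 3*12
     = 0.090909 * 401.867 - 36
     = 0.533333.
Step 4: Ties present; correction factor C = 1 - 12/(11^3 - 11) = 0.990909. Corrected H = 0.533333 / 0.990909 = 0.538226.
Step 5: Under H0, H ~ chi^2(2); p-value = 0.764057.
Step 6: alpha = 0.1. fail to reject H0.

H = 0.5382, df = 2, p = 0.764057, fail to reject H0.


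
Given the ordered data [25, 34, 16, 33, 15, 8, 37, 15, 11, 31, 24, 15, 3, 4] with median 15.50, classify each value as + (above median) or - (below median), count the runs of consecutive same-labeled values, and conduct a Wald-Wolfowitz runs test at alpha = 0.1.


Step 1: Compute median = 15.50; label A = above, B = below.
Labels in order: AAAABBABBAABBB  (n_A = 7, n_B = 7)
Step 2: Count runs R = 6.
Step 3: Under H0 (random ordering), E[R] = 2*n_A*n_B/(n_A+n_B) + 1 = 2*7*7/14 + 1 = 8.0000.
        Var[R] = 2*n_A*n_B*(2*n_A*n_B - n_A - n_B) / ((n_A+n_B)^2 * (n_A+n_B-1)) = 8232/2548 = 3.2308.
        SD[R] = 1.7974.
Step 4: Continuity-corrected z = (R + 0.5 - E[R]) / SD[R] = (6 + 0.5 - 8.0000) / 1.7974 = -0.8345.
Step 5: Two-sided p-value via normal approximation = 2*(1 - Phi(|z|)) = 0.403986.
Step 6: alpha = 0.1. fail to reject H0.

R = 6, z = -0.8345, p = 0.403986, fail to reject H0.


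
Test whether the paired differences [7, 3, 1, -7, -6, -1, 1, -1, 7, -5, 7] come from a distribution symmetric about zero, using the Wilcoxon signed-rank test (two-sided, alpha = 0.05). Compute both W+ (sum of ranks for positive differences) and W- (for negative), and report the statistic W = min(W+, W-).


Step 1: Drop any zero differences (none here) and take |d_i|.
|d| = [7, 3, 1, 7, 6, 1, 1, 1, 7, 5, 7]
Step 2: Midrank |d_i| (ties get averaged ranks).
ranks: |7|->9.5, |3|->5, |1|->2.5, |7|->9.5, |6|->7, |1|->2.5, |1|->2.5, |1|->2.5, |7|->9.5, |5|->6, |7|->9.5
Step 3: Attach original signs; sum ranks with positive sign and with negative sign.
W+ = 9.5 + 5 + 2.5 + 2.5 + 9.5 + 9.5 = 38.5
W- = 9.5 + 7 + 2.5 + 2.5 + 6 = 27.5
(Check: W+ + W- = 66 should equal n(n+1)/2 = 66.)
Step 4: Test statistic W = min(W+, W-) = 27.5.
Step 5: Ties in |d|, so use the tie-corrected normal approximation.
        E[W] = n(n+1)/4 = 11*12/4 = 33.
        Tie groups: |d|=1 (t=4), |d|=7 (t=4); sum(t^3 - t) = 120.
        Var[W] = n(n+1)(2n+1)/24 - sum(t^3-t)/48 = 3036/24 - 120/48 = 124.
        z = (W - E[W]) / sqrt(Var[W]) = (27.5 - 33) / 11.1355 = -0.4939.
        Two-sided p = 2*Phi(z) = 0.621367.
Step 6: alpha = 0.05. fail to reject H0.

W+ = 38.5, W- = 27.5, W = min = 27.5, p = 0.621367, fail to reject H0.


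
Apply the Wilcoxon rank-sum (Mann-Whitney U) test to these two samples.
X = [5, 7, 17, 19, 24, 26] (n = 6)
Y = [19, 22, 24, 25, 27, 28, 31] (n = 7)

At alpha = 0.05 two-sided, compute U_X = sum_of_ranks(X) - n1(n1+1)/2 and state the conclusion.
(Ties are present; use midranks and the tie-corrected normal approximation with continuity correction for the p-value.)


Step 1: Combine and sort all 13 observations; assign midranks.
sorted (value, group): (5,X), (7,X), (17,X), (19,X), (19,Y), (22,Y), (24,X), (24,Y), (25,Y), (26,X), (27,Y), (28,Y), (31,Y)
ranks: 5->1, 7->2, 17->3, 19->4.5, 19->4.5, 22->6, 24->7.5, 24->7.5, 25->9, 26->10, 27->11, 28->12, 31->13
Step 2: Rank sum for X: R1 = 1 + 2 + 3 + 4.5 + 7.5 + 10 = 28.
Step 3: U_X = R1 - n1(n1+1)/2 = 28 - 6*7/2 = 28 - 21 = 7.
       U_Y = n1*n2 - U_X = 42 - 7 = 35.
Step 4: Ties are present, so use the tie-corrected normal approximation (with continuity correction) for the p-value.
Step 5: p-value = 0.053126; compare to alpha = 0.05. fail to reject H0.

U_X = 7, p = 0.053126, fail to reject H0 at alpha = 0.05.
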